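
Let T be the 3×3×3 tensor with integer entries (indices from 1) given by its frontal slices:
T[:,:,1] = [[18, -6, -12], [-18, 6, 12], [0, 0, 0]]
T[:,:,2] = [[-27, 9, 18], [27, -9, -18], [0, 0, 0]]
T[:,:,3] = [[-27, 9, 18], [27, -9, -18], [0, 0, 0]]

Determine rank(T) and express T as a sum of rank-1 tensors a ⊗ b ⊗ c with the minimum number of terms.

Lower bound: T ≠ 0 (e.g. T[1,1,1] = 18), so rank(T) ≥ 1.
Upper bound: if T = a ⊗ b ⊗ c then every fibre of T is a multiple of the corresponding factor, so read the factors off the fibres through the nonzero entry T[1,1,1] = 18.
The mode-1 fibre T[:,1,1] = [18, -18, 0] gives a = [1, -1, 0] (primitive direction); the mode-2 fibre T[1,:,1] = [18, -6, -12] gives b = [3, -1, -2]; then c[k] = T[1,1,k] / (a[1]·b[1]) = [18, -27, -27] / 3 = [6, -9, -9].
Expanding [1, -1, 0] ⊗ [3, -1, -2] ⊗ [6, -9, -9] reproduces all 27 entries of T, so T = [1, -1, 0] ⊗ [3, -1, -2] ⊗ [6, -9, -9] and rank(T) ≤ 1.
These bounds meet, so rank(T) = 1.

rank(T) = 1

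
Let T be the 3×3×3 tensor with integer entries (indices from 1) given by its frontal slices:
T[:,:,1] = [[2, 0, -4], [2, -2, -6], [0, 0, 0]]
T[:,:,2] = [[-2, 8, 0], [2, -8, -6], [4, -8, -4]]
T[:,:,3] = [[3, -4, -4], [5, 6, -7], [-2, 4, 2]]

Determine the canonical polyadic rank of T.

3

Lower bound: the mode-1 unfolding of T (rows indexed by i, columns by (j,k) = (1,1), (1,2), (1,3), (2,1), (2,2), (2,3), (3,1), (3,2), (3,3)) is [[2, -2, 3, 0, 8, -4, -4, 0, -4], [2, 2, 5, -2, -8, 6, -6, -6, -7], [0, 4, -2, 0, -8, 4, 0, -4, 2]].
There the 3×3 minor on rows i ∈ {1, 2, 3}, columns (j,k) ∈ {(1,1), (1,2), (1,3)} is det [[2, -2, 3], [2, 2, 5], [0, 4, -2]] = -32 ≠ 0, so this unfolding has rank ≥ 3; CP rank is at least every unfolding rank, so rank(T) ≥ 3. (Flattening ranks never certify an upper bound on CP rank; for that we must actually write T with 3 rank-1 terms.)
Upper bound: T is a sum of 3 rank-1 terms, T = (0, 1, 0) ⊗ (1, 1, -1) ⊗ (-2, -4, 4) + (1, 2, 0) ⊗ (1, 0, -2) ⊗ (2, 2, 1) + (2, -1, -2) ⊗ (1, -2, -1) ⊗ (0, -2, 1) (one valid choice — decompositions are not unique — normalised so each a, b is primitive with positive first nonzero entry; check it by expanding all entries), so rank(T) ≤ 3.
These bounds meet, so rank(T) = 3.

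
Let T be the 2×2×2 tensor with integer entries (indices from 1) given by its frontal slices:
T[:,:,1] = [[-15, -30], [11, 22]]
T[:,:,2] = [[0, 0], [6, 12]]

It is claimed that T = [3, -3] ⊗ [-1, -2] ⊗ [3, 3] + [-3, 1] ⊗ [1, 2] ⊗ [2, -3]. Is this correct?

Yes

Reconstruct entrywise from the claimed factors. For example, T[2,1,1] = 11 and Σₗ aₗ[2]bₗ[1]cₗ[1] = (-3)·(-1)·(3) + (1)·(1)·(2) = 11; checking all 8 entries, every one matches. The claim holds.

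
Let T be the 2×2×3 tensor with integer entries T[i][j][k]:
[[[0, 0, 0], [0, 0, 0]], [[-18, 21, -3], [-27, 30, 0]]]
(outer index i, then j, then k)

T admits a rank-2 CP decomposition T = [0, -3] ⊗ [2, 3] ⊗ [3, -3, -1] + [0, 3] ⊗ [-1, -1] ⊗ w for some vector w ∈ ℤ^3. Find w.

Subtract the known terms from T to get the rank-1 residual R = [0, 3] ⊗ [-1, -1] ⊗ w, so R[i,j,k] = a[i]·b[j]·w[k]. Pick indices with nonzero a[1]·b[0] = (3)·(-1) = -3. Only the fibre through (1,0,·) is needed: R[1,0,:] = T[1,0,:] − Σₗ aₗ[1]bₗ[0]cₗ = [-18, 21, -3] − (-3)·(2)·[3, -3, -1] = [0, 3, -9]. Then w[k] = R[1,0,k] / -3 for each k, giving w = [0, 3, -9] / -3 = [0, -1, 3].

w = [0, -1, 3]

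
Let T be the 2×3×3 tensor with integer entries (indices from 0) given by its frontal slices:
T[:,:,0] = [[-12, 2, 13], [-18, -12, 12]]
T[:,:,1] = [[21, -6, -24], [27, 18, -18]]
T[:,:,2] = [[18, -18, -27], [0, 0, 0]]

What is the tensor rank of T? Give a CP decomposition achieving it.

Lower bound: in the mode-3 unfolding of T (rows indexed by k, columns by (i,j)) the 2×2 minor on rows k ∈ {0, 1}, columns (i,j) ∈ {(0,0), (0,1)} is det [[-12, 2], [21, -6]] = 30 ≠ 0, so that unfolding has rank ≥ 2 and hence rank(T) ≥ 2 (CP rank is at least every unfolding rank, though it can be larger).
Upper bound: with S_k = T[:,:,k], the two rank-1 terms a₁b₁ᵀ, a₂b₂ᵀ are the rank-1 members of the pencil x·S₀ + y·S₁.
The 2×2 minor of x·S₀ + y·S₁ on rows {0,1}, columns {0,1} is 180·x² − 630·xy + 540·y² = 90·(2·x − 3·y)(x − 2·y), vanishing at (x:y) = (3:2) and (2:1).
M₁ = 3·S₀ + 2·S₁ = [[6, -6, -9], [0, 0, 0]] = 3·(1, 0)(2, -2, -3)ᵀ and M₂ = 2·S₀ + S₁ = [[-3, -2, 2], [-9, -6, 6]] = −(1, 3)(3, 2, -2)ᵀ, so take a₁ = (1, 0), b₁ = (2, -2, -3), a₂ = (1, 3), b₂ = (3, 2, -2).
Each slice is an integer combination of E₁ = a₁b₁ᵀ and E₂ = a₂b₂ᵀ: S₀ = −3·E₁ − 2·E₂, S₁ = 6·E₁ + 3·E₂, S₂ = 9·E₁; reading off coefficients, c₁ = (-3, 6, 9) and c₂ = (-2, 3, 0).
Hence T = (1, 0) ⊗ (2, -2, -3) ⊗ (-3, 6, 9) + (1, 3) ⊗ (3, 2, -2) ⊗ (-2, 3, 0), so rank(T) ≤ 2.
These bounds meet, so rank(T) = 2.

rank(T) = 2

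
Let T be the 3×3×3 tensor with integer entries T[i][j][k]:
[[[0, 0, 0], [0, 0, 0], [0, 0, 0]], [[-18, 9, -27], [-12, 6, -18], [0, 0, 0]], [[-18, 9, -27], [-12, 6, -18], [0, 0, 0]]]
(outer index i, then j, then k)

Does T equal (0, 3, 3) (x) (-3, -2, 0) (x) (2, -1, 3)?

Yes

Reconstruct entrywise from the claimed factors. For example, T[1,0,0] = -18 and Σₗ aₗ[1]bₗ[0]cₗ[0] = (3)·(-3)·(2) = -18; checking all 27 entries, every one matches. The claim holds.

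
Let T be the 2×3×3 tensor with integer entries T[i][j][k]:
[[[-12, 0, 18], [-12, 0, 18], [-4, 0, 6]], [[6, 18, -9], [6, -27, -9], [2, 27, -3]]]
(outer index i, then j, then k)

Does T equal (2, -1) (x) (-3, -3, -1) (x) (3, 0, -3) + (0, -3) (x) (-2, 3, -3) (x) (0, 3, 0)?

No

Reconstruct entry (0,0,0) from the claimed factors: Σₗ aₗ[0]bₗ[0]cₗ[0] = (2)·(-3)·(3) + (0)·(-2)·(0) = -18, but T[0,0,0] = -12. The claim is false.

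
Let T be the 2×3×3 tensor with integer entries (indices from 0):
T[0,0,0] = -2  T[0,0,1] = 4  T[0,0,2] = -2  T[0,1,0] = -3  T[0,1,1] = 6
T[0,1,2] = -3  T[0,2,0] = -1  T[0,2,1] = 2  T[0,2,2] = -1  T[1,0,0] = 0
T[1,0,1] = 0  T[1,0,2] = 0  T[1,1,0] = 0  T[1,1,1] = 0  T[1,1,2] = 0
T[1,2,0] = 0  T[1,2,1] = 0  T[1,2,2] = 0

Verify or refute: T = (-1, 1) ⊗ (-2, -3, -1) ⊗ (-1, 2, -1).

No

Reconstruct entry (1,0,0) from the claimed factors: Σₗ aₗ[1]bₗ[0]cₗ[0] = (1)·(-2)·(-1) = 2, but T[1,0,0] = 0. The claim is false.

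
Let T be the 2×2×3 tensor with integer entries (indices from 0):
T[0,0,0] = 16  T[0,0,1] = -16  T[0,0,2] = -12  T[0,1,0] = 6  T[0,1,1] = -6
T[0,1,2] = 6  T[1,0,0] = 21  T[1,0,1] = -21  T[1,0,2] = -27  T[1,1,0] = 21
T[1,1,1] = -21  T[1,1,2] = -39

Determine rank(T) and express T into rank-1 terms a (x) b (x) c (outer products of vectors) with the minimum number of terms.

Lower bound: the mode-1 unfolding of T (rows indexed by i, columns by (j,k) = (0,0), (0,1), (0,2), (1,0), (1,1), (1,2)) is [[16, -16, -12, 6, -6, 6], [21, -21, -27, 21, -21, -39]].
There the 2×2 minor on rows i ∈ {0, 1}, columns (j,k) ∈ {(0,0), (0,2)} is det [[16, -12], [21, -27]] = -180 ≠ 0, so this unfolding has rank ≥ 2; CP rank is at least every unfolding rank, so rank(T) ≥ 2. (Flattening ranks never certify an upper bound on CP rank; for that we must actually write T with 2 rank-1 terms.)
Upper bound — finding two terms. Write S_k = T[:,:,k] for the frontal slices: S₀ = [[16, 6], [21, 21]], S₁ = [[-16, -6], [-21, -21]], S₂ = [[-12, 6], [-27, -39]].
If T = a₁ (x) b₁ (x) c₁ + a₂ (x) b₂ (x) c₂ then each S_k = c₁[k]·a₁b₁ᵀ + c₂[k]·a₂b₂ᵀ. S₀ and S₂ are linearly independent, so a₁b₁ᵀ and a₂b₂ᵀ must span the same plane of matrices: they are the rank-1 matrices of the form x·S₀ + y·S₂.
det(x·S₀ + y·S₂) is 210·x² − 840·xy + 630·y² = 210·(x − 3·y)(x − y), vanishing at (x:y) = (3:1) and (1:1).
M₁ = 3·S₀ + S₂ = [[36, 24], [36, 24]] = 12·[1, 1][3, 2]ᵀ and M₂ = S₀ + S₂ = [[4, 12], [-6, -18]] = 2·[2, -3][1, 3]ᵀ, so take a₁ = [1, 1], b₁ = [3, 2], a₂ = [2, -3], b₂ = [1, 3].
Each slice is an integer combination of E₁ = a₁b₁ᵀ and E₂ = a₂b₂ᵀ: S₀ = 6·E₁ − E₂, S₁ = −6·E₁ + E₂, S₂ = −6·E₁ + 3·E₂; reading off coefficients, c₁ = [6, -6, -6] and c₂ = [-1, 1, 3].
Hence T = [1, 1] (x) [3, 2] (x) [6, -6, -6] + [2, -3] (x) [1, 3] (x) [-1, 1, 3], so rank(T) ≤ 2.
These bounds meet, so rank(T) = 2.

rank(T) = 2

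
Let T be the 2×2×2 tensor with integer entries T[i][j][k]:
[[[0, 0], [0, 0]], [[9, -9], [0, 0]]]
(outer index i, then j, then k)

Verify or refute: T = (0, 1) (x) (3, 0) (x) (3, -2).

No

Reconstruct entry (1,0,1) from the claimed factors: Σₗ aₗ[1]bₗ[0]cₗ[1] = (1)·(3)·(-2) = -6, but T[1,0,1] = -9. The claim is false.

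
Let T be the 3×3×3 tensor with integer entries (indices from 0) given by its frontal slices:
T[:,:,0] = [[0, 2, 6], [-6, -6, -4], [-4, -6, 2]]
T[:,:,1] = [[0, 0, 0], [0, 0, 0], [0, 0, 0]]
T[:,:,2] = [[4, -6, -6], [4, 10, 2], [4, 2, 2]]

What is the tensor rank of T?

Lower bound: in the mode-1 unfolding of T (rows indexed by i, columns by (j,k)) the 3×3 minor on rows i ∈ {0, 1, 2}, columns (j,k) ∈ {(0,0), (0,2), (1,0)} is det [[0, 4, 2], [-6, 4, -6], [-4, 4, -6]] = -64 ≠ 0, so that unfolding has rank ≥ 3 and hence rank(T) ≥ 3 (CP rank is at least every unfolding rank, though it can be larger).
Upper bound: T is a sum of 3 rank-1 terms, T = [1, -2, -1] ⊗ [1, 1, 0] ⊗ [4, 0, -4] + [1, -1, 1] ⊗ [0, 1, -1] ⊗ [-2, 0, -2] + [2, -1, 0] ⊗ [1, 0, -1] ⊗ [-2, 0, 4] (written with every a and b primitive with positive leading entry and the scale carried by c; CP decompositions are not unique, and this one is verified by expanding entrywise), so rank(T) ≤ 3.
These bounds meet, so rank(T) = 3.

3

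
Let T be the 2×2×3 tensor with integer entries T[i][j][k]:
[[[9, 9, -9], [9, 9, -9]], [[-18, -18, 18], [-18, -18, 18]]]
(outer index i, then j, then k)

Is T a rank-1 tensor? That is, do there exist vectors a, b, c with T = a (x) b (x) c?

The mode-1 fibre T[:,0,0] = [9, -18] gives a = (1, -2) (primitive direction); the mode-2 fibre T[0,:,0] = [9, 9] gives b = (1, 1); then c[k] = T[0,0,k] / (a[0]·b[0]) = [9, 9, -9] / 1 = (9, 9, -9).
Expanding (1, -2) (x) (1, 1) (x) (9, 9, -9) reproduces all 12 entries of T, so T = (1, -2) (x) (1, 1) (x) (9, 9, -9) and rank(T) ≤ 1.
Equivalently every frontal slice T[:,:,k] is c[k] times the rank-1 matrix (1, -2) (x) (1, 1). So T has rank 1 (it is nonzero).

Yes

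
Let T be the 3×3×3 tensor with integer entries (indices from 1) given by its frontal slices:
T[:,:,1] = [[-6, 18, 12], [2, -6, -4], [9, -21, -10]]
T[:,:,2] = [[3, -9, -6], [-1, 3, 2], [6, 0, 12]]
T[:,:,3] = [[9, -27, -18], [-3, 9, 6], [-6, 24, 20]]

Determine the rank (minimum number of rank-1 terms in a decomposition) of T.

Lower bound: the mode-1 unfolding of T (rows indexed by i, columns by (j,k) = (1,1), (1,2), (1,3), (2,1), (2,2), (2,3), (3,1), (3,2), (3,3)) is [[-6, 3, 9, 18, -9, -27, 12, -6, -18], [2, -1, -3, -6, 3, 9, -4, 2, 6], [9, 6, -6, -21, 0, 24, -10, 12, 20]].
There the 2×2 minor on rows i ∈ {1, 3}, columns (j,k) ∈ {(1,1), (1,2)} is det [[-6, 3], [9, 6]] = -63 ≠ 0, so this unfolding has rank ≥ 2; CP rank is at least every unfolding rank, so rank(T) ≥ 2. (This is only a lower bound: in general the CP rank may exceed every unfolding rank, so we still need to exhibit 2 rank-1 terms summing to T.)
Upper bound — finding two terms. Write S_k = T[:,:,k] for the frontal slices: S₁ = [[-6, 18, 12], [2, -6, -4], [9, -21, -10]], S₂ = [[3, -9, -6], [-1, 3, 2], [6, 0, 12]], S₃ = [[9, -27, -18], [-3, 9, 6], [-6, 24, 20]].
If T = a₁ ⊗ b₁ ⊗ c₁ + a₂ ⊗ b₂ ⊗ c₂ then each S_k = c₁[k]·a₁b₁ᵀ + c₂[k]·a₂b₂ᵀ. S₁ and S₂ are linearly independent, so a₁b₁ᵀ and a₂b₂ᵀ must span the same plane of matrices: they are the rank-1 matrices of the form x·S₁ + y·S₂.
The 2×2 minor of x·S₁ + y·S₂ on rows {1,3}, columns {1,2} is −36·x² − 90·xy + 54·y² = (-18)·(x + 3·y)(2·x − y), vanishing at (x:y) = (3:-1) and (1:2).
M₁ = 3·S₁ − S₂ = [[-21, 63, 42], [7, -21, -14], [21, -63, -42]] = (-7)·(3, -1, -3)(1, -3, -2)ᵀ and M₂ = S₁ + 2·S₂ = [[0, 0, 0], [0, 0, 0], [21, -21, 14]] = 7·(0, 0, 1)(3, -3, 2)ᵀ, so take a₁ = (3, -1, -3), b₁ = (1, -3, -2), a₂ = (0, 0, 1), b₂ = (3, -3, 2).
Each slice is an integer combination of E₁ = a₁b₁ᵀ and E₂ = a₂b₂ᵀ: S₁ = −2·E₁ + E₂, S₂ = E₁ + 3·E₂, S₃ = 3·E₁ + E₂; reading off coefficients, c₁ = (-2, 1, 3) and c₂ = (1, 3, 1).
Hence T = (3, -1, -3) ⊗ (1, -3, -2) ⊗ (-2, 1, 3) + (0, 0, 1) ⊗ (3, -3, 2) ⊗ (1, 3, 1), so rank(T) ≤ 2.
These bounds meet, so rank(T) = 2.

2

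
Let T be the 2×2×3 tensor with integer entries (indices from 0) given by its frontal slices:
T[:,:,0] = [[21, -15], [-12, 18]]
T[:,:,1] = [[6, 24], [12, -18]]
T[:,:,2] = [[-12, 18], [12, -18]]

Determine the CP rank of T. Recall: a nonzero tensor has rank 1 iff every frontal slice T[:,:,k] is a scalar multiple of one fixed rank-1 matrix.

2

Lower bound: the mode-3 unfolding of T (rows indexed by k, columns by (i,j) = (0,0), (0,1), (1,0), (1,1)) is [[21, -15, -12, 18], [6, 24, 12, -18], [-12, 18, 12, -18]].
There the 2×2 minor on rows k ∈ {0, 1}, columns (i,j) ∈ {(0,0), (0,1)} is det [[21, -15], [6, 24]] = 594 ≠ 0, so this unfolding has rank ≥ 2; CP rank is at least every unfolding rank, so rank(T) ≥ 2. (Flattening ranks never certify an upper bound on CP rank; for that we must actually write T with 2 rank-1 terms.)
Upper bound — finding two terms. Write S_k = T[:,:,k] for the frontal slices: S₀ = [[21, -15], [-12, 18]], S₁ = [[6, 24], [12, -18]], S₂ = [[-12, 18], [12, -18]].
If T = a₁ ⊗ b₁ ⊗ c₁ + a₂ ⊗ b₂ ⊗ c₂ then each S_k = c₁[k]·a₁b₁ᵀ + c₂[k]·a₂b₂ᵀ. S₀ and S₁ are linearly independent, so a₁b₁ᵀ and a₂b₂ᵀ must span the same plane of matrices: they are the rank-1 matrices of the form x·S₀ + y·S₁.
det(x·S₀ + y·S₁) is 198·x² + 198·xy − 396·y² = 198·(x + 2·y)(x − y), vanishing at (x:y) = (2:-1) and (1:1).
M₁ = 2·S₀ − S₁ = [[36, -54], [-36, 54]] = 18·[1, -1][2, -3]ᵀ and M₂ = S₀ + S₁ = [[27, 9], [0, 0]] = 9·[1, 0][3, 1]ᵀ, so take a₁ = [1, -1], b₁ = [2, -3], a₂ = [1, 0], b₂ = [3, 1].
Each slice is an integer combination of E₁ = a₁b₁ᵀ and E₂ = a₂b₂ᵀ: S₀ = 6·E₁ + 3·E₂, S₁ = −6·E₁ + 6·E₂, S₂ = −6·E₁; reading off coefficients, c₁ = [6, -6, -6] and c₂ = [3, 6, 0].
Hence T = [1, -1] ⊗ [2, -3] ⊗ [6, -6, -6] + [1, 0] ⊗ [3, 1] ⊗ [3, 6, 0], so rank(T) ≤ 2.
These bounds meet, so rank(T) = 2.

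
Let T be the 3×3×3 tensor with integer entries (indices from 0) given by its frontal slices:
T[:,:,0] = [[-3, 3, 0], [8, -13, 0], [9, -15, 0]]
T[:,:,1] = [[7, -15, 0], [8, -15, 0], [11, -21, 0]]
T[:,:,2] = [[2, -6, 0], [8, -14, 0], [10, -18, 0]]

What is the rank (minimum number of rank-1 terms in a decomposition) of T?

2

Lower bound: the mode-3 unfolding of T (rows indexed by k, columns by (i,j) = (0,0), (0,1), (0,2), (1,0), (1,1), (1,2), (2,0), (2,1), (2,2)) is [[-3, 3, 0, 8, -13, 0, 9, -15, 0], [7, -15, 0, 8, -15, 0, 11, -21, 0], [2, -6, 0, 8, -14, 0, 10, -18, 0]].
There the 2×2 minor on rows k ∈ {0, 1}, columns (i,j) ∈ {(0,0), (0,1)} is det [[-3, 3], [7, -15]] = 24 ≠ 0, so this unfolding has rank ≥ 2; CP rank is at least every unfolding rank, so rank(T) ≥ 2. (Flattening ranks never certify an upper bound on CP rank; for that we must actually write T with 2 rank-1 terms.)
Upper bound — finding two terms. Write S_k = T[:,:,k] for the frontal slices: S₀ = [[-3, 3, 0], [8, -13, 0], [9, -15, 0]], S₁ = [[7, -15, 0], [8, -15, 0], [11, -21, 0]], S₂ = [[2, -6, 0], [8, -14, 0], [10, -18, 0]].
If T = a₁ ⊗ b₁ ⊗ c₁ + a₂ ⊗ b₂ ⊗ c₂ then each S_k = c₁[k]·a₁b₁ᵀ + c₂[k]·a₂b₂ᵀ. S₀ and S₁ are linearly independent, so a₁b₁ᵀ and a₂b₂ᵀ must span the same plane of matrices: they are the rank-1 matrices of the form x·S₀ + y·S₁.
The 2×2 minor of x·S₀ + y·S₁ on rows {0,1}, columns {0,1} is 15·x² + 50·xy + 15·y² = 5·(x + 3·y)(3·x + y), vanishing at (x:y) = (3:-1) and (1:-3).
M₁ = 3·S₀ − S₁ = [[-16, 24, 0], [16, -24, 0], [16, -24, 0]] = (-8)·[1, -1, -1][2, -3, 0]ᵀ and M₂ = S₀ − 3·S₁ = [[-24, 48, 0], [-16, 32, 0], [-24, 48, 0]] = (-8)·[3, 2, 3][1, -2, 0]ᵀ, so take a₁ = [1, -1, -1], b₁ = [2, -3, 0], a₂ = [3, 2, 3], b₂ = [1, -2, 0].
Each slice is an integer combination of E₁ = a₁b₁ᵀ and E₂ = a₂b₂ᵀ: S₀ = −3·E₁ + E₂, S₁ = −E₁ + 3·E₂, S₂ = −2·E₁ + 2·E₂; reading off coefficients, c₁ = [-3, -1, -2] and c₂ = [1, 3, 2].
Hence T = [1, -1, -1] ⊗ [2, -3, 0] ⊗ [-3, -1, -2] + [3, 2, 3] ⊗ [1, -2, 0] ⊗ [1, 3, 2], so rank(T) ≤ 2.
These bounds meet, so rank(T) = 2.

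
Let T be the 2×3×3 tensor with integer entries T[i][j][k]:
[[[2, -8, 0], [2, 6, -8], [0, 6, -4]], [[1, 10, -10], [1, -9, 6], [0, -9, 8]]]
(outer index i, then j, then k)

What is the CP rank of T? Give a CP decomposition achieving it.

rank(T) = 3

Lower bound: the mode-3 unfolding of T (rows indexed by k, columns by (i,j) = (0,0), (0,1), (0,2), (1,0), (1,1), (1,2)) is [[2, 2, 0, 1, 1, 0], [-8, 6, 6, 10, -9, -9], [0, -8, -4, -10, 6, 8]].
There the 3×3 minor on rows k ∈ {0, 1, 2}, columns (i,j) ∈ {(0,0), (0,1), (0,2)} is det [[2, 2, 0], [-8, 6, 6], [0, -8, -4]] = -16 ≠ 0, so this unfolding has rank ≥ 3; CP rank is at least every unfolding rank, so rank(T) ≥ 3. (Flattening ranks never certify an upper bound on CP rank; for that we must actually write T with 3 rank-1 terms.)
Upper bound: T is a sum of 3 rank-1 terms, T = (1, -2) (x) (1, -1, -1) (x) (0, -4, 4) + (2, -1) (x) (2, -1, -1) (x) (0, -1, 0) + (2, 1) (x) (1, 1, 0) (x) (1, 0, -2) (one valid choice — decompositions are not unique — normalised so each a, b is primitive with positive first nonzero entry; check it by expanding all entries), so rank(T) ≤ 3.
These bounds meet, so rank(T) = 3.
Check entry T[0,0,1] = -8: (1)·(1)·(-4) + (2)·(2)·(-1) + (2)·(1)·(0) = -8.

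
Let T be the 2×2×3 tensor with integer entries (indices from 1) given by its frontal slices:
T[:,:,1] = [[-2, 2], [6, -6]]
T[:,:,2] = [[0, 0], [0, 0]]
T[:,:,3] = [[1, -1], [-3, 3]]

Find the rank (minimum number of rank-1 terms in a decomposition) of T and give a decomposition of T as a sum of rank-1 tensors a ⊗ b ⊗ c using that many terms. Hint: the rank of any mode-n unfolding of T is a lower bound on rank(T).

rank(T) = 1

Lower bound: T ≠ 0 (e.g. T[1,1,1] = -2), so rank(T) ≥ 1.
Upper bound: if T = a ⊗ b ⊗ c then every fibre of T is a multiple of the corresponding factor, so read the factors off the fibres through the nonzero entry T[1,1,1] = -2.
The mode-1 fibre T[:,1,1] = [-2, 6] gives a = [1, -3] (primitive direction); the mode-2 fibre T[1,:,1] = [-2, 2] gives b = [1, -1]; then c[k] = T[1,1,k] / (a[1]·b[1]) = [-2, 0, 1] / 1 = [-2, 0, 1].
Expanding [1, -3] ⊗ [1, -1] ⊗ [-2, 0, 1] reproduces all 12 entries of T, so T = [1, -3] ⊗ [1, -1] ⊗ [-2, 0, 1] and rank(T) ≤ 1.
These bounds meet, so rank(T) = 1.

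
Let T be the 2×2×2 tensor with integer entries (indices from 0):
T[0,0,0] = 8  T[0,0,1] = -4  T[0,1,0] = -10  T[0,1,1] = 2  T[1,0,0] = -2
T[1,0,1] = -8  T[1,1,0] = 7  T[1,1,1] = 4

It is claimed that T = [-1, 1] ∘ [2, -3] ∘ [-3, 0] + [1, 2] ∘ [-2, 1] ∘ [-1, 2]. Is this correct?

Reconstruct entrywise from the claimed factors. For example, T[0,0,1] = -4 and Σₗ aₗ[0]bₗ[0]cₗ[1] = (-1)·(2)·(0) + (1)·(-2)·(2) = -4; checking all 8 entries, every one matches. The claim holds.

Yes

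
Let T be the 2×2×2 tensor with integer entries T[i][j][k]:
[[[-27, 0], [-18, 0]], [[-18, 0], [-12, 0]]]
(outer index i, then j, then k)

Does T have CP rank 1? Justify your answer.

If T = a (x) b (x) c then every fibre of T is a multiple of the corresponding factor, so read the factors off the fibres through the nonzero entry T[0,0,0] = -27.
The mode-1 fibre T[:,0,0] = [-27, -18] gives a = [3, 2] (primitive direction); the mode-2 fibre T[0,:,0] = [-27, -18] gives b = [3, 2]; then c[k] = T[0,0,k] / (a[0]·b[0]) = [-27, 0] / 9 = [-3, 0].
Expanding [3, 2] (x) [3, 2] (x) [-3, 0] reproduces all 8 entries of T, so T = [3, 2] (x) [3, 2] (x) [-3, 0] and rank(T) ≤ 1.
Equivalently every frontal slice T[:,:,k] is c[k] times the rank-1 matrix [3, 2] (x) [3, 2]. So T has rank 1 (it is nonzero).

Yes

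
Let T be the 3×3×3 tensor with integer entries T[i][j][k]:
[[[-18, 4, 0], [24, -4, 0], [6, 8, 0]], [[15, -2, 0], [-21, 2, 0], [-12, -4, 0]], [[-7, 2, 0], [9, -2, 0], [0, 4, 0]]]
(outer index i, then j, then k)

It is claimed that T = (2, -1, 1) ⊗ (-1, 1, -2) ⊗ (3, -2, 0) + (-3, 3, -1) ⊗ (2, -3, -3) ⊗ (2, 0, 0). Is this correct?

Reconstruct entrywise from the claimed factors. For example, T[0,1,0] = 24 and Σₗ aₗ[0]bₗ[1]cₗ[0] = (2)·(1)·(3) + (-3)·(-3)·(2) = 24; checking all 27 entries, every one matches. The claim holds.

Yes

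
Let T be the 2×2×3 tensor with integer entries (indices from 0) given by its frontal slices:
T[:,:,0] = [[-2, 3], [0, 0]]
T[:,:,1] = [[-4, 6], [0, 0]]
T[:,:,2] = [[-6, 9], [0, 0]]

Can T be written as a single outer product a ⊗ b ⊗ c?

If T = a ⊗ b ⊗ c then every fibre of T is a multiple of the corresponding factor, so read the factors off the fibres through the nonzero entry T[0,0,0] = -2.
The mode-1 fibre T[:,0,0] = [-2, 0] gives a = (1, 0) (primitive direction); the mode-2 fibre T[0,:,0] = [-2, 3] gives b = (2, -3); then c[k] = T[0,0,k] / (a[0]·b[0]) = [-2, -4, -6] / 2 = (-1, -2, -3).
Expanding (1, 0) ⊗ (2, -3) ⊗ (-1, -2, -3) reproduces all 12 entries of T, so T = (1, 0) ⊗ (2, -3) ⊗ (-1, -2, -3) and rank(T) ≤ 1.
Equivalently every frontal slice T[:,:,k] is c[k] times the rank-1 matrix (1, 0) ⊗ (2, -3). So T has rank 1 (it is nonzero).

Yes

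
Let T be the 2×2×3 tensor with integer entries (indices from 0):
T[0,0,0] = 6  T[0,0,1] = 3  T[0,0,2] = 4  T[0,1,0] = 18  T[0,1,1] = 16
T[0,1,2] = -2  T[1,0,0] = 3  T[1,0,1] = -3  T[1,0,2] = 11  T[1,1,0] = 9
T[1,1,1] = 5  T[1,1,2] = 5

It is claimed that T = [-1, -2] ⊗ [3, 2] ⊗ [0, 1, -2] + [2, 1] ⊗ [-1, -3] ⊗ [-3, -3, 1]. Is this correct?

Yes

Reconstruct entrywise from the claimed factors. For example, T[0,0,2] = 4 and Σₗ aₗ[0]bₗ[0]cₗ[2] = (-1)·(3)·(-2) + (2)·(-1)·(1) = 4; checking all 12 entries, every one matches. The claim holds.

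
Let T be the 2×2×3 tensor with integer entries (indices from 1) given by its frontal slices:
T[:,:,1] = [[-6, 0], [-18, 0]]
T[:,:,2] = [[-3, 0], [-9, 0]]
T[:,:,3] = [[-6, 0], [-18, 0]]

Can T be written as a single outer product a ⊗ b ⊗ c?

If T = a ⊗ b ⊗ c then every fibre of T is a multiple of the corresponding factor, so read the factors off the fibres through the nonzero entry T[1,1,1] = -6.
The mode-1 fibre T[:,1,1] = [-6, -18] gives a = [1, 3] (primitive direction); the mode-2 fibre T[1,:,1] = [-6, 0] gives b = [1, 0]; then c[k] = T[1,1,k] / (a[1]·b[1]) = [-6, -3, -6] / 1 = [-6, -3, -6].
Expanding [1, 3] ⊗ [1, 0] ⊗ [-6, -3, -6] reproduces all 12 entries of T, so T = [1, 3] ⊗ [1, 0] ⊗ [-6, -3, -6] and rank(T) ≤ 1.
Equivalently every frontal slice T[:,:,k] is c[k] times the rank-1 matrix [1, 3] ⊗ [1, 0]. So T has rank 1 (it is nonzero).

Yes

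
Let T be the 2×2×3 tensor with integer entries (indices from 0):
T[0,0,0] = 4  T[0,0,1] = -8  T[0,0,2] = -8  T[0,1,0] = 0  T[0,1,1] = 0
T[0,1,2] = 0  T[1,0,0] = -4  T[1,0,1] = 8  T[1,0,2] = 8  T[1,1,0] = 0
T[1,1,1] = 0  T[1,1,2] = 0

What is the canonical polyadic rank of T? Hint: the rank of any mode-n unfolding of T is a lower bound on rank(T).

1

Lower bound: T ≠ 0 (e.g. T[0,0,0] = 4), so rank(T) ≥ 1.
Upper bound: if T = a ⊗ b ⊗ c then every fibre of T is a multiple of the corresponding factor, so read the factors off the fibres through the nonzero entry T[0,0,0] = 4.
The mode-1 fibre T[:,0,0] = [4, -4] gives a = [1, -1] (primitive direction); the mode-2 fibre T[0,:,0] = [4, 0] gives b = [1, 0]; then c[k] = T[0,0,k] / (a[0]·b[0]) = [4, -8, -8] / 1 = [4, -8, -8].
Expanding [1, -1] ⊗ [1, 0] ⊗ [4, -8, -8] reproduces all 12 entries of T, so T = [1, -1] ⊗ [1, 0] ⊗ [4, -8, -8] and rank(T) ≤ 1.
These bounds meet, so rank(T) = 1.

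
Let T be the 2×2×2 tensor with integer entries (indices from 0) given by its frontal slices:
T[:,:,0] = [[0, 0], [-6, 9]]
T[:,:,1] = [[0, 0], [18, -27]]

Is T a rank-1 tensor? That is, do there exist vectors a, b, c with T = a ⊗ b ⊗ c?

Yes

If T = a ⊗ b ⊗ c then every fibre of T is a multiple of the corresponding factor, so read the factors off the fibres through the nonzero entry T[1,0,0] = -6.
The mode-1 fibre T[:,0,0] = [0, -6] gives a = (0, 1) (primitive direction); the mode-2 fibre T[1,:,0] = [-6, 9] gives b = (2, -3); then c[k] = T[1,0,k] / (a[1]·b[0]) = [-6, 18] / 2 = (-3, 9).
Expanding (0, 1) ⊗ (2, -3) ⊗ (-3, 9) reproduces all 8 entries of T, so T = (0, 1) ⊗ (2, -3) ⊗ (-3, 9) and rank(T) ≤ 1.
Equivalently every frontal slice T[:,:,k] is c[k] times the rank-1 matrix (0, 1) ⊗ (2, -3). So T has rank 1 (it is nonzero).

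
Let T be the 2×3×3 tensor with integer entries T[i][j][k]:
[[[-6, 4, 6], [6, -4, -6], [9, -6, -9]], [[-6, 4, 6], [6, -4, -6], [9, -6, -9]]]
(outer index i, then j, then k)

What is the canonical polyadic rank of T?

Lower bound: T ≠ 0 (e.g. T[0,0,0] = -6), so rank(T) ≥ 1.
Upper bound: if T = a ⊗ b ⊗ c then every fibre of T is a multiple of the corresponding factor, so read the factors off the fibres through the nonzero entry T[0,0,0] = -6.
The mode-1 fibre T[:,0,0] = [-6, -6] gives a = [1, 1] (primitive direction); the mode-2 fibre T[0,:,0] = [-6, 6, 9] gives b = [2, -2, -3]; then c[k] = T[0,0,k] / (a[0]·b[0]) = [-6, 4, 6] / 2 = [-3, 2, 3].
Expanding [1, 1] ⊗ [2, -2, -3] ⊗ [-3, 2, 3] reproduces all 18 entries of T, so T = [1, 1] ⊗ [2, -2, -3] ⊗ [-3, 2, 3] and rank(T) ≤ 1.
These bounds meet, so rank(T) = 1.

1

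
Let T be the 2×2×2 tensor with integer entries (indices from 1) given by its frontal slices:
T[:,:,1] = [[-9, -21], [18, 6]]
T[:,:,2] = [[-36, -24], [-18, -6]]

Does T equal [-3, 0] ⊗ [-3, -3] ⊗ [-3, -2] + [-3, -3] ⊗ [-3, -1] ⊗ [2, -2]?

Yes

Reconstruct entrywise from the claimed factors. For example, T[2,2,2] = -6 and Σₗ aₗ[2]bₗ[2]cₗ[2] = (0)·(-3)·(-2) + (-3)·(-1)·(-2) = -6; checking all 8 entries, every one matches. The claim holds.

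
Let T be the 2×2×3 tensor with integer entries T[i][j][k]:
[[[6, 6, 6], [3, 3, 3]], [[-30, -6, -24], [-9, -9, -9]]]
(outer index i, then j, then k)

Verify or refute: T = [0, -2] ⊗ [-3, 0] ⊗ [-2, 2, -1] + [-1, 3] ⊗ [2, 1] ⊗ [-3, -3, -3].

Yes

Reconstruct entrywise from the claimed factors. For example, T[0,1,0] = 3 and Σₗ aₗ[0]bₗ[1]cₗ[0] = (0)·(0)·(-2) + (-1)·(1)·(-3) = 3; checking all 12 entries, every one matches. The claim holds.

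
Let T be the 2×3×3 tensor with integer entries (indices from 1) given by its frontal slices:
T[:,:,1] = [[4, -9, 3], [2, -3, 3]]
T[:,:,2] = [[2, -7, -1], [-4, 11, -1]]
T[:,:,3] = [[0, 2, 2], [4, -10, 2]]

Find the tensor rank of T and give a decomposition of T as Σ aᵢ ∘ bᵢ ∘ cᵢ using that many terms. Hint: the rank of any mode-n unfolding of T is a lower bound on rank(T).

rank(T) = 2

Lower bound: the mode-1 unfolding of T (rows indexed by i, columns by (j,k) = (1,1), (1,2), (1,3), (2,1), (2,2), (2,3), (3,1), (3,2), (3,3)) is [[4, 2, 0, -9, -7, 2, 3, -1, 2], [2, -4, 4, -3, 11, -10, 3, -1, 2]].
There the 2×2 minor on rows i ∈ {1, 2}, columns (j,k) ∈ {(1,1), (1,2)} is det [[4, 2], [2, -4]] = -20 ≠ 0, so this unfolding has rank ≥ 2; CP rank is at least every unfolding rank, so rank(T) ≥ 2. (Flattening ranks never certify an upper bound on CP rank; for that we must actually write T with 2 rank-1 terms.)
Upper bound — finding two terms. Write S_k = T[:,:,k] for the frontal slices: S₁ = [[4, -9, 3], [2, -3, 3]], S₂ = [[2, -7, -1], [-4, 11, -1]], S₃ = [[0, 2, 2], [4, -10, 2]].
If T = a₁ ∘ b₁ ∘ c₁ + a₂ ∘ b₂ ∘ c₂ then each S_k = c₁[k]·a₁b₁ᵀ + c₂[k]·a₂b₂ᵀ. S₁ and S₂ are linearly independent, so a₁b₁ᵀ and a₂b₂ᵀ must span the same plane of matrices: they are the rank-1 matrices of the form x·S₁ + y·S₂.
The 2×2 minor of x·S₁ + y·S₂ on rows {1,2}, columns {1,2} is 6·x² + 16·xy − 6·y² = 2·(x + 3·y)(3·x − y), vanishing at (x:y) = (3:-1) and (1:3).
M₁ = 3·S₁ − S₂ = [[10, -20, 10], [10, -20, 10]] = 10·[1, 1][1, -2, 1]ᵀ and M₂ = S₁ + 3·S₂ = [[10, -30, 0], [-10, 30, 0]] = 10·[1, -1][1, -3, 0]ᵀ, so take a₁ = [1, 1], b₁ = [1, -2, 1], a₂ = [1, -1], b₂ = [1, -3, 0].
Each slice is an integer combination of E₁ = a₁b₁ᵀ and E₂ = a₂b₂ᵀ: S₁ = 3·E₁ + E₂, S₂ = −E₁ + 3·E₂, S₃ = 2·E₁ − 2·E₂; reading off coefficients, c₁ = [3, -1, 2] and c₂ = [1, 3, -2].
Hence T = [1, 1] ∘ [1, -2, 1] ∘ [3, -1, 2] + [1, -1] ∘ [1, -3, 0] ∘ [1, 3, -2], so rank(T) ≤ 2.
These bounds meet, so rank(T) = 2.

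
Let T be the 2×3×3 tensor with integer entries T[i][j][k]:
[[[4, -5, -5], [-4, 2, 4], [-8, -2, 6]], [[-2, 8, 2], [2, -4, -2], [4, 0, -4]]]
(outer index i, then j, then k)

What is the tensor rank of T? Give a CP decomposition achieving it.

rank(T) = 3

Lower bound: the mode-3 unfolding of T (rows indexed by k, columns by (i,j) = (0,0), (0,1), (0,2), (1,0), (1,1), (1,2)) is [[4, -4, -8, -2, 2, 4], [-5, 2, -2, 8, -4, 0], [-5, 4, 6, 2, -2, -4]].
There the 3×3 minor on rows k ∈ {0, 1, 2}, columns (i,j) ∈ {(0,0), (0,1), (1,0)} is det [[4, -4, -2], [-5, 2, 8], [-5, 4, 2]] = 28 ≠ 0, so this unfolding has rank ≥ 3; CP rank is at least every unfolding rank, so rank(T) ≥ 3. (Unfolding ranks only ever bound the CP rank from below — rank(T) can be strictly larger than all of them — so the matching upper bound has to come from an explicit 3-term decomposition.)
Upper bound: T is a sum of 3 rank-1 terms, T = [1, -2] ⊗ [2, -1, 0] ⊗ [0, -2, 0] + [1, 0] ⊗ [1, 0, 2] ⊗ [0, -1, -1] + [2, -1] ⊗ [1, -1, -2] ⊗ [2, 0, -2] (written with every a and b primitive with positive leading entry and the scale carried by c; CP decompositions are not unique, and this one is verified by expanding entrywise), so rank(T) ≤ 3.
These bounds meet, so rank(T) = 3.
Check entry T[1,1,1] = -4: (-2)·(-1)·(-2) + (0)·(0)·(-1) + (-1)·(-1)·(0) = -4.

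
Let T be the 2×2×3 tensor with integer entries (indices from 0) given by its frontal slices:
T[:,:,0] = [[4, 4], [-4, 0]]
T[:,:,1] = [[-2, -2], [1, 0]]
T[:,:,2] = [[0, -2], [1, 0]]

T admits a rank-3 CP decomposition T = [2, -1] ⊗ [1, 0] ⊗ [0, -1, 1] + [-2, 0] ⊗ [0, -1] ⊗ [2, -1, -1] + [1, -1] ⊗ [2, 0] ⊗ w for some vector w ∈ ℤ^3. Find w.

Subtract the known terms from T to get the rank-1 residual R = [1, -1] ⊗ [2, 0] ⊗ w, so R[i,j,k] = a[i]·b[j]·w[k]. Pick indices with nonzero a[0]·b[0] = (1)·(2) = 2. Only the fibre through (0,0,·) is needed: R[0,0,:] = T[0,0,:] − Σₗ aₗ[0]bₗ[0]cₗ = [4, -2, 0] − (2)·(1)·[0, -1, 1] − (-2)·(0)·[2, -1, -1] = [4, 0, -2]. Then w[k] = R[0,0,k] / 2 for each k, giving w = [4, 0, -2] / 2 = [2, 0, -1].

w = [2, 0, -1]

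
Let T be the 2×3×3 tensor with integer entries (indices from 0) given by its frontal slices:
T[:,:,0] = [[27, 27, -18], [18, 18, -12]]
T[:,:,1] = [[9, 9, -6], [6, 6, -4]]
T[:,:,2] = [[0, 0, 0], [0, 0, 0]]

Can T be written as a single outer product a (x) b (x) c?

Yes

If T = a (x) b (x) c then every fibre of T is a multiple of the corresponding factor, so read the factors off the fibres through the nonzero entry T[0,0,0] = 27.
The mode-1 fibre T[:,0,0] = [27, 18] gives a = (3, 2) (primitive direction); the mode-2 fibre T[0,:,0] = [27, 27, -18] gives b = (3, 3, -2); then c[k] = T[0,0,k] / (a[0]·b[0]) = [27, 9, 0] / 9 = (3, 1, 0).
Expanding (3, 2) (x) (3, 3, -2) (x) (3, 1, 0) reproduces all 18 entries of T, so T = (3, 2) (x) (3, 3, -2) (x) (3, 1, 0) and rank(T) ≤ 1.
Equivalently every frontal slice T[:,:,k] is c[k] times the rank-1 matrix (3, 2) (x) (3, 3, -2). So T has rank 1 (it is nonzero).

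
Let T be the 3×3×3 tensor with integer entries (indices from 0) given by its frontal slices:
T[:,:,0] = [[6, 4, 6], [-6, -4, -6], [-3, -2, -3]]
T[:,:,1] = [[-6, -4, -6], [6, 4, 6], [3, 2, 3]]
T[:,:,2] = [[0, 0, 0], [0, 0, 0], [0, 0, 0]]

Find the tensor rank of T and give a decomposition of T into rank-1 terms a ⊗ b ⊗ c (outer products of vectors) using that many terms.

rank(T) = 1

Lower bound: T ≠ 0 (e.g. T[0,0,0] = 6), so rank(T) ≥ 1.
Upper bound: if T = a ⊗ b ⊗ c then every fibre of T is a multiple of the corresponding factor, so read the factors off the fibres through the nonzero entry T[0,0,0] = 6.
The mode-1 fibre T[:,0,0] = [6, -6, -3] gives a = [2, -2, -1] (primitive direction); the mode-2 fibre T[0,:,0] = [6, 4, 6] gives b = [3, 2, 3]; then c[k] = T[0,0,k] / (a[0]·b[0]) = [6, -6, 0] / 6 = [1, -1, 0].
Expanding [2, -2, -1] ⊗ [3, 2, 3] ⊗ [1, -1, 0] reproduces all 27 entries of T, so T = [2, -2, -1] ⊗ [3, 2, 3] ⊗ [1, -1, 0] and rank(T) ≤ 1.
These bounds meet, so rank(T) = 1.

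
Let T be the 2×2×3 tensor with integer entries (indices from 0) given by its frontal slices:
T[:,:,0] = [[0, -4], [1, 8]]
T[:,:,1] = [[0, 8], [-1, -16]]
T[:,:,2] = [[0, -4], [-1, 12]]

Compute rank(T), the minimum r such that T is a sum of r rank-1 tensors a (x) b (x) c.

3

Lower bound: in the mode-3 unfolding of T (rows indexed by k, columns by (i,j)) the 3×3 minor on rows k ∈ {0, 1, 2}, columns (i,j) ∈ {(0,1), (1,0), (1,1)} is det [[-4, 1, 8], [8, -1, -16], [-4, -1, 12]] = -16 ≠ 0, so that unfolding has rank ≥ 3 and hence rank(T) ≥ 3 (CP rank is at least every unfolding rank, though it can be larger).
Upper bound: T is a sum of 3 rank-1 terms, T = [0, 1] (x) [0, 1] (x) [4, -8, 8] + [0, 1] (x) [1, 0] (x) [1, -1, -1] + [1, -1] (x) [0, 1] (x) [-4, 8, -4] (written with every a and b primitive with positive leading entry and the scale carried by c; CP decompositions are not unique, and this one is verified by expanding entrywise), so rank(T) ≤ 3.
These bounds meet, so rank(T) = 3.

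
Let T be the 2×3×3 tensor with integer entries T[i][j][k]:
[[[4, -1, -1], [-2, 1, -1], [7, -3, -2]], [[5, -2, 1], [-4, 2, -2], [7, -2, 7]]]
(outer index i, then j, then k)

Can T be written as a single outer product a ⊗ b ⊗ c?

No

The mode-2 unfolding of T (rows indexed by j, columns by (i,k) = (0,0), (0,1), (0,2), (1,0), (1,1), (1,2)) is [[4, -1, -1, 5, -2, 1], [-2, 1, -1, -4, 2, -2], [7, -3, -2, 7, -2, 7]].
There the 3×3 minor on rows j ∈ {0, 1, 2}, columns (i,k) ∈ {(0,0), (0,1), (0,2)} is det [[4, -1, -1], [-2, 1, -1], [7, -3, -2]] = -8 ≠ 0, so this unfolding has rank ≥ 3; CP rank is at least every unfolding rank, so rank(T) ≥ 3.
In particular rank(T) ≥ 3 > 1, so T is not rank-1.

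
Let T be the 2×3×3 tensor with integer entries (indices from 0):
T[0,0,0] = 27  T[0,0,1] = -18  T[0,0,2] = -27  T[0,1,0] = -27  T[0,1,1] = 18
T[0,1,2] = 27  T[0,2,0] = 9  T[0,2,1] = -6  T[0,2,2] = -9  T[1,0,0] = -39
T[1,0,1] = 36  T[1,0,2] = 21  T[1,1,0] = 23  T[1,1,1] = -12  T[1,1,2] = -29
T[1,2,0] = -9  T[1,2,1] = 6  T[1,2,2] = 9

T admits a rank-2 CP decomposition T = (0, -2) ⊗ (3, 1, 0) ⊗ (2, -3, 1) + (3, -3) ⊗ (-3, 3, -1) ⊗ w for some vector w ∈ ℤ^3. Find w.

w = (-3, 2, 3)

Subtract the known terms from T to get the rank-1 residual R = (3, -3) ⊗ (-3, 3, -1) ⊗ w, so R[i,j,k] = a[i]·b[j]·w[k]. Pick indices with nonzero a[0]·b[0] = (3)·(-3) = -9. Only the fibre through (0,0,·) is needed: R[0,0,:] = T[0,0,:] − Σₗ aₗ[0]bₗ[0]cₗ = [27, -18, -27] − (0)·(3)·(2, -3, 1) = [27, -18, -27]. Then w[k] = R[0,0,k] / -9 for each k, giving w = [27, -18, -27] / -9 = (-3, 2, 3).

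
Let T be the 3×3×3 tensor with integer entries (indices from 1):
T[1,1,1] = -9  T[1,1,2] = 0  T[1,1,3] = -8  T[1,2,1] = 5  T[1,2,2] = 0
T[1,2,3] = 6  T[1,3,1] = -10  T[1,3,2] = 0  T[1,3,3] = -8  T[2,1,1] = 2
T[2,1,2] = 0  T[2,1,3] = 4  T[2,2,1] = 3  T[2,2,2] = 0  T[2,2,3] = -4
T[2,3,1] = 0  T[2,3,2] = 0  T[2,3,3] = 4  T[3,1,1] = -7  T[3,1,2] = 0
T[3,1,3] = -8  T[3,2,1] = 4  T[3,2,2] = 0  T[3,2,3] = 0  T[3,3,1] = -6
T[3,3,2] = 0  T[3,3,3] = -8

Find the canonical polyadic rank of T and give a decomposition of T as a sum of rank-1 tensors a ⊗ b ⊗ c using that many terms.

Lower bound: the mode-2 unfolding of T (rows indexed by j, columns by (i,k) = (1,1), (1,2), (1,3), (2,1), (2,2), (2,3), (3,1), (3,2), (3,3)) is [[-9, 0, -8, 2, 0, 4, -7, 0, -8], [5, 0, 6, 3, 0, -4, 4, 0, 0], [-10, 0, -8, 0, 0, 4, -6, 0, -8]].
There the 3×3 minor on rows j ∈ {1, 2, 3}, columns (i,k) ∈ {(1,1), (1,3), (2,1)} is det [[-9, -8, 2], [5, 6, 3], [-10, -8, 0]] = 64 ≠ 0, so this unfolding has rank ≥ 3; CP rank is at least every unfolding rank, so rank(T) ≥ 3. (Unfolding ranks only ever bound the CP rank from below — rank(T) can be strictly larger than all of them — so the matching upper bound has to come from an explicit 3-term decomposition.)
Upper bound: T is a sum of 3 rank-1 terms, T = [1, -1, -2] ⊗ [0, 1, 0] ⊗ [-1, 0, 2] + [1, 2, -1] ⊗ [1, -2, 2] ⊗ [-1, 0, 0] + [2, -1, 2] ⊗ [2, -1, 2] ⊗ [-2, 0, -2] (written with every a and b primitive with positive leading entry and the scale carried by c; CP decompositions are not unique, and this one is verified by expanding entrywise), so rank(T) ≤ 3.
These bounds meet, so rank(T) = 3.

rank(T) = 3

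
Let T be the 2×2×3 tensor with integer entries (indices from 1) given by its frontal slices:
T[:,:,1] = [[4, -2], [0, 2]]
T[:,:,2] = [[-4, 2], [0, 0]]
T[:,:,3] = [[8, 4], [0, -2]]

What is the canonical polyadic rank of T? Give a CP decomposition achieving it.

Lower bound: in the mode-3 unfolding of T (rows indexed by k, columns by (i,j)) the 3×3 minor on rows k ∈ {1, 2, 3}, columns (i,j) ∈ {(1,1), (1,2), (2,2)} is det [[4, -2, 2], [-4, 2, 0], [8, 4, -2]] = -64 ≠ 0, so that unfolding has rank ≥ 3 and hence rank(T) ≥ 3 (CP rank is at least every unfolding rank, though it can be larger).
Upper bound: T is a sum of 3 rank-1 terms, T = [0, 1] (x) [0, 1] (x) [2, 0, -2] + [1, 0] (x) [0, 1] (x) [-4, 4, 0] + [1, 0] (x) [2, 1] (x) [2, -2, 4] (written with every a and b primitive with positive leading entry and the scale carried by c; CP decompositions are not unique, and this one is verified by expanding entrywise), so rank(T) ≤ 3.
These bounds meet, so rank(T) = 3.

rank(T) = 3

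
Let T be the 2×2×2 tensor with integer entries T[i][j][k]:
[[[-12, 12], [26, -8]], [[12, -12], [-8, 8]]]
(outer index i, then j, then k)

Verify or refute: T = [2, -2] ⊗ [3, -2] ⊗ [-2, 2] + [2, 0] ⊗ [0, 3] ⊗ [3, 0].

Yes

Reconstruct entrywise from the claimed factors. For example, T[0,0,1] = 12 and Σₗ aₗ[0]bₗ[0]cₗ[1] = (2)·(3)·(2) + (2)·(0)·(0) = 12; checking all 8 entries, every one matches. The claim holds.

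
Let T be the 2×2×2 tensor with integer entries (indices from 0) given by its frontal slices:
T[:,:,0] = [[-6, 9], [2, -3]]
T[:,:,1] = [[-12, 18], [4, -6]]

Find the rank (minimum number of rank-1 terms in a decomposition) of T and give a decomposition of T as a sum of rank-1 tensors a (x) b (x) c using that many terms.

rank(T) = 1

Lower bound: T ≠ 0 (e.g. T[0,0,0] = -6), so rank(T) ≥ 1.
Upper bound: if T = a (x) b (x) c then every fibre of T is a multiple of the corresponding factor, so read the factors off the fibres through the nonzero entry T[0,0,0] = -6.
The mode-1 fibre T[:,0,0] = [-6, 2] gives a = [3, -1] (primitive direction); the mode-2 fibre T[0,:,0] = [-6, 9] gives b = [2, -3]; then c[k] = T[0,0,k] / (a[0]·b[0]) = [-6, -12] / 6 = [-1, -2].
Expanding [3, -1] (x) [2, -3] (x) [-1, -2] reproduces all 8 entries of T, so T = [3, -1] (x) [2, -3] (x) [-1, -2] and rank(T) ≤ 1.
These bounds meet, so rank(T) = 1.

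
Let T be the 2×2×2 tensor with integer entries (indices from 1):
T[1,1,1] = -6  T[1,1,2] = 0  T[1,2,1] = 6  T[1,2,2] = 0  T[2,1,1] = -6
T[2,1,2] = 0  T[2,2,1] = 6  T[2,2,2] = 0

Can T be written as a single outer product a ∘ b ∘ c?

If T = a ∘ b ∘ c then every fibre of T is a multiple of the corresponding factor, so read the factors off the fibres through the nonzero entry T[1,1,1] = -6.
The mode-1 fibre T[:,1,1] = [-6, -6] gives a = [1, 1] (primitive direction); the mode-2 fibre T[1,:,1] = [-6, 6] gives b = [1, -1]; then c[k] = T[1,1,k] / (a[1]·b[1]) = [-6, 0] / 1 = [-6, 0].
Expanding [1, 1] ∘ [1, -1] ∘ [-6, 0] reproduces all 8 entries of T, so T = [1, 1] ∘ [1, -1] ∘ [-6, 0] and rank(T) ≤ 1.
Equivalently every frontal slice T[:,:,k] is c[k] times the rank-1 matrix [1, 1] ∘ [1, -1]. So T has rank 1 (it is nonzero).

Yes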